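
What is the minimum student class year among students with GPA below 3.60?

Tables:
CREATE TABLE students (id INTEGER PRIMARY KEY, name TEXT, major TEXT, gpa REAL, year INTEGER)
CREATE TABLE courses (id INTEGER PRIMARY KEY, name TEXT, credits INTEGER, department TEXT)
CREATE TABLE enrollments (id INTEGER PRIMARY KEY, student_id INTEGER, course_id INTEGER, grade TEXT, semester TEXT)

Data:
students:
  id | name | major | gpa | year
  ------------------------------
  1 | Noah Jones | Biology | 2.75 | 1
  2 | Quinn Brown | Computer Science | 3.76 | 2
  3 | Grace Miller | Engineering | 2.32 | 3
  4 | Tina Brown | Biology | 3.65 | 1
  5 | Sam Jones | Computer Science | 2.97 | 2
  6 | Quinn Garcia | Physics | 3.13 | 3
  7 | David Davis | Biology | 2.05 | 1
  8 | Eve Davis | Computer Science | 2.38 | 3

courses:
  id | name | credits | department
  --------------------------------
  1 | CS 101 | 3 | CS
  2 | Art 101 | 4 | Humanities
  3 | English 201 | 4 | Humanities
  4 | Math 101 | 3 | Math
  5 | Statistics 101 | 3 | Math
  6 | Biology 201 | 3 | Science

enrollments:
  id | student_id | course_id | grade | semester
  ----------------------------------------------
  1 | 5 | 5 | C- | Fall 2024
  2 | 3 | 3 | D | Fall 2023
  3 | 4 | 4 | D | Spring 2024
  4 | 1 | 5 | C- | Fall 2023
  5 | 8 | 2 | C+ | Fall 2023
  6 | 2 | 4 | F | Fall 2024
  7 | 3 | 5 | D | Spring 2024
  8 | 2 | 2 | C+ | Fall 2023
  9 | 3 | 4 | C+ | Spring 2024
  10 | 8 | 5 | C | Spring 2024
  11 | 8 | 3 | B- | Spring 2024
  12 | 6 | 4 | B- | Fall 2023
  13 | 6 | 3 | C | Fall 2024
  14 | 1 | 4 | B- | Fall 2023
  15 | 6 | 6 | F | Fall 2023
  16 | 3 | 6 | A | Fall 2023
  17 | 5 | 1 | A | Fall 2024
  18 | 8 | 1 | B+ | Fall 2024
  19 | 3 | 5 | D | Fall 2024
SELECT MIN(year) FROM students WHERE gpa < 3.6

Execution result:
1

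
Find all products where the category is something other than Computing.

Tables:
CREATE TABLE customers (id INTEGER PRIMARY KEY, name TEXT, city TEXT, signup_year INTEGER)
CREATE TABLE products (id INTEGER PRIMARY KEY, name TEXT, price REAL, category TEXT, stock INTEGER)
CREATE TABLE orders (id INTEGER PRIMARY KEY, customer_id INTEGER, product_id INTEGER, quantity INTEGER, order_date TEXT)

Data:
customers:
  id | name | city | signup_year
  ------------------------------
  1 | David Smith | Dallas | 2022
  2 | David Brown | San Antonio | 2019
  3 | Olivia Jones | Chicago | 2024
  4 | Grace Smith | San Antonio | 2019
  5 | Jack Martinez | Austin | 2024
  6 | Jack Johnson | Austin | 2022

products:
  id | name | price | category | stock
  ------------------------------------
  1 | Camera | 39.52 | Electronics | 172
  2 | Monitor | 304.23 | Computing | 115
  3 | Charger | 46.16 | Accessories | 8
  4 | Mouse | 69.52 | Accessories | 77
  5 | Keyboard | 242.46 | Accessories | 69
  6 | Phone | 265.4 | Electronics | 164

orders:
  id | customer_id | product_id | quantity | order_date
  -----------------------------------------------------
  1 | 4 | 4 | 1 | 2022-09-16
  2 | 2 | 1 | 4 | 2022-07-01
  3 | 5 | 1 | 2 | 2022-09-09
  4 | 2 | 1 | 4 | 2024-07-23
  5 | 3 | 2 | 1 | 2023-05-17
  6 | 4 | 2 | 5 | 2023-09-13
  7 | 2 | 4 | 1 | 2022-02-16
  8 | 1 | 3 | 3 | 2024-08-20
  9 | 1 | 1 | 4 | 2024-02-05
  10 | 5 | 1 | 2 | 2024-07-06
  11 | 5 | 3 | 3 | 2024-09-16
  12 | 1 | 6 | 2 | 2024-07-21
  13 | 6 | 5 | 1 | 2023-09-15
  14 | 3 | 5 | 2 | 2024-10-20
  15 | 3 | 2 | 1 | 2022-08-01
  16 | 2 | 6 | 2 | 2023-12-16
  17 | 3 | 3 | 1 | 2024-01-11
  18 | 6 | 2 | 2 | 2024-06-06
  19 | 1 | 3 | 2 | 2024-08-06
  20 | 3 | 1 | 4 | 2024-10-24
SELECT name, category FROM products WHERE category <> 'Computing'

Execution result:
name | category
Camera | Electronics
Charger | Accessories
Mouse | Accessories
Keyboard | Accessories
Phone | Electronics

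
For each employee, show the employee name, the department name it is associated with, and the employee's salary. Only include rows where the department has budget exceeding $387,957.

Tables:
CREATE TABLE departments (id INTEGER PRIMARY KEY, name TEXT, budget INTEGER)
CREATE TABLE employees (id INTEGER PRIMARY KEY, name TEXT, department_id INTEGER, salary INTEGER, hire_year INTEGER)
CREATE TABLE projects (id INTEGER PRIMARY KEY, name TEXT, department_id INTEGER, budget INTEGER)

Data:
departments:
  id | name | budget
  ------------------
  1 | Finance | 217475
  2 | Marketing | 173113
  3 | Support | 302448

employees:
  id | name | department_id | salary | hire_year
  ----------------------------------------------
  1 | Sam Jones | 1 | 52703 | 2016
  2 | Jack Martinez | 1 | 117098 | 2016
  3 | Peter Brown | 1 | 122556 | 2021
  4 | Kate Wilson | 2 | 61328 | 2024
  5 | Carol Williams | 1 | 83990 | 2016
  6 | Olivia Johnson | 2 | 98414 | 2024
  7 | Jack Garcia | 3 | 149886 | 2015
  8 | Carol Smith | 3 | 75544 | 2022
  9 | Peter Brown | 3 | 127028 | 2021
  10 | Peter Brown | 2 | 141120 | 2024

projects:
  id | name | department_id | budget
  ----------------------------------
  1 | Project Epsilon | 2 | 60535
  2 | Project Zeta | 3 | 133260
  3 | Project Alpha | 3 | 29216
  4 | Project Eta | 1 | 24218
SELECT c.name, p.name AS department, c.salary FROM employees c JOIN departments p ON c.department_id = p.id WHERE p.budget > 387957

Execution result:
(no rows)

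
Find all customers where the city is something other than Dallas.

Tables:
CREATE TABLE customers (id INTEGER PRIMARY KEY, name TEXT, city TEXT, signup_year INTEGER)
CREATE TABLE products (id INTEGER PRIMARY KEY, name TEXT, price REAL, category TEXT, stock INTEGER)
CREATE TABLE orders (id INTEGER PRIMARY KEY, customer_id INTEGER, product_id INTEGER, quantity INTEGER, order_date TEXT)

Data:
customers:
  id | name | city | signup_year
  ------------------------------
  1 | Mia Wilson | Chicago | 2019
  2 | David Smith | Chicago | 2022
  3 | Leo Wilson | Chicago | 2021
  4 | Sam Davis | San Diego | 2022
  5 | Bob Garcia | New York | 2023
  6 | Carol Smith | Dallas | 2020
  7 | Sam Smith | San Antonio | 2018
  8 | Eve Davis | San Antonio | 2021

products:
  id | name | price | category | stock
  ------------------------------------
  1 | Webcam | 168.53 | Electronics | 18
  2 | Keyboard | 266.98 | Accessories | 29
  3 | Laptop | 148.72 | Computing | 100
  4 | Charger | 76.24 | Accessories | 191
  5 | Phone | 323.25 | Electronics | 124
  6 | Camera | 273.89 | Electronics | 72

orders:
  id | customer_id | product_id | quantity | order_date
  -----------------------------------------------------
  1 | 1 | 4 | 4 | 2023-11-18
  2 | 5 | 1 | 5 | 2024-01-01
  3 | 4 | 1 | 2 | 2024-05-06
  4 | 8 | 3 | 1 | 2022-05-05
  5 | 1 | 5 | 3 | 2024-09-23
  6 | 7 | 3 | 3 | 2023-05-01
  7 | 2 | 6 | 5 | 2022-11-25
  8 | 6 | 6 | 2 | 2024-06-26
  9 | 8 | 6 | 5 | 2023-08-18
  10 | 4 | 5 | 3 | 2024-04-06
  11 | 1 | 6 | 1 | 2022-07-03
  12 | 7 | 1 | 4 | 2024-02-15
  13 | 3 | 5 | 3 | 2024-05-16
SELECT name, city FROM customers WHERE city <> 'Dallas'

Execution result:
name | city
Mia Wilson | Chicago
David Smith | Chicago
Leo Wilson | Chicago
Sam Davis | San Diego
Bob Garcia | New York
Sam Smith | San Antonio
Eve Davis | San Antonio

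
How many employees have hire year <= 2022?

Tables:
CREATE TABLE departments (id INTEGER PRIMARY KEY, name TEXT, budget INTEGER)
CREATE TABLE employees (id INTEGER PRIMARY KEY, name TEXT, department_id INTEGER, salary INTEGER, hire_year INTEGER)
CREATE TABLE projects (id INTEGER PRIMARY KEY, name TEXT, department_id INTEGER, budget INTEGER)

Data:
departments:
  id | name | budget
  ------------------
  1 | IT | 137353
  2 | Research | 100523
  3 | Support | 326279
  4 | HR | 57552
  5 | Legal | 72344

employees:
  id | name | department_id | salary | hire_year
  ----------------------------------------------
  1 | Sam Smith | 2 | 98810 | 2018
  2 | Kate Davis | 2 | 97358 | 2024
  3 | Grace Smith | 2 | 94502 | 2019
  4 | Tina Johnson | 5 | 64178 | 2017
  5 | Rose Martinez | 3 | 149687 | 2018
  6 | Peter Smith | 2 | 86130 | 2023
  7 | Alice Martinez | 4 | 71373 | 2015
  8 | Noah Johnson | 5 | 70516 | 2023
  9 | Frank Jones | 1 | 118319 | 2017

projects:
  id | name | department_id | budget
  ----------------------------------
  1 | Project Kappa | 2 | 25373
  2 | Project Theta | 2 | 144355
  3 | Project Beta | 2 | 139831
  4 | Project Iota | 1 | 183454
SELECT COUNT(*) FROM employees WHERE hire_year <= 2022

Execution result:
6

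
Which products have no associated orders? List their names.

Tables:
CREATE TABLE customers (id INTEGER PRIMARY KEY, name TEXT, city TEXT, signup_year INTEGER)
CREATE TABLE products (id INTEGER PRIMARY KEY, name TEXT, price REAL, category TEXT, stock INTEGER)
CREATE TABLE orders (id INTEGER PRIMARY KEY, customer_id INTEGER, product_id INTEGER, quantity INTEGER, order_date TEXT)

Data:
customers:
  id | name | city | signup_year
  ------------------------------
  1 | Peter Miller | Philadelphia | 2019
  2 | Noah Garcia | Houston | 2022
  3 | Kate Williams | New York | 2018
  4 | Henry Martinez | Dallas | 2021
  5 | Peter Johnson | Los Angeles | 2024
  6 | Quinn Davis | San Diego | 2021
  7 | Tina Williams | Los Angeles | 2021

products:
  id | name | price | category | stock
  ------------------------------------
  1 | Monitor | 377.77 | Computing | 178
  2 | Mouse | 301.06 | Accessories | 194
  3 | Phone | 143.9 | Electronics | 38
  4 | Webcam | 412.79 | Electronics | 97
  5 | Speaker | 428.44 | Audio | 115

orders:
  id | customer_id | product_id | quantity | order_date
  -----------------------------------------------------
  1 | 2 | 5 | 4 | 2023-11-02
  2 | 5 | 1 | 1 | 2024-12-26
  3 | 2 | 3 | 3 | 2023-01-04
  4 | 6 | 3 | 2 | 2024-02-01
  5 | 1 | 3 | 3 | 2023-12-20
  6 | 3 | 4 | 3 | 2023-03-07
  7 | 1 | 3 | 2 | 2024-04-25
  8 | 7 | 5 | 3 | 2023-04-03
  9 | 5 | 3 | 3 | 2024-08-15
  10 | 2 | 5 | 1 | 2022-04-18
SELECT p.name FROM products p LEFT JOIN orders c ON c.product_id = p.id WHERE c.id IS NULL

Execution result:
Mouse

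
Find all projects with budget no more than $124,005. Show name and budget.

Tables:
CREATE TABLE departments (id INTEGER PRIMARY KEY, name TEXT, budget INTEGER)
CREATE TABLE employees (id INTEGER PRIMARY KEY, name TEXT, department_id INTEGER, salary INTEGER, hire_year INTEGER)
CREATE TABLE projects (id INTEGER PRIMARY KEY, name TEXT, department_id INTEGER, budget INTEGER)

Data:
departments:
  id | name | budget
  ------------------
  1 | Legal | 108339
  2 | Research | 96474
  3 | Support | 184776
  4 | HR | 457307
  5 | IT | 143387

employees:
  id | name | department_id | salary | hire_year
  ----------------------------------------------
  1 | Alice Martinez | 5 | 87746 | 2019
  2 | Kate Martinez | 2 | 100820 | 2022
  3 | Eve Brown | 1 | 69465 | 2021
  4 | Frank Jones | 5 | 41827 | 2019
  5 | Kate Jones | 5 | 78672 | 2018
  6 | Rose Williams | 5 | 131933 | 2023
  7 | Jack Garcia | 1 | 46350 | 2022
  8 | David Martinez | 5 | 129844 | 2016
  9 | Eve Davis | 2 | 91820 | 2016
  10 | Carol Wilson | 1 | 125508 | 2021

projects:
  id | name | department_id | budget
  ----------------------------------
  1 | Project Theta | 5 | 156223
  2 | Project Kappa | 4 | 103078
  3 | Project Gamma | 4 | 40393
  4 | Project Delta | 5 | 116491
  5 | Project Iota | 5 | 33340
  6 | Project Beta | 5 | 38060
SELECT name, budget FROM projects WHERE budget <= 124005

Execution result:
name | budget
Project Kappa | 103078
Project Gamma | 40393
Project Delta | 116491
Project Iota | 33340
Project Beta | 38060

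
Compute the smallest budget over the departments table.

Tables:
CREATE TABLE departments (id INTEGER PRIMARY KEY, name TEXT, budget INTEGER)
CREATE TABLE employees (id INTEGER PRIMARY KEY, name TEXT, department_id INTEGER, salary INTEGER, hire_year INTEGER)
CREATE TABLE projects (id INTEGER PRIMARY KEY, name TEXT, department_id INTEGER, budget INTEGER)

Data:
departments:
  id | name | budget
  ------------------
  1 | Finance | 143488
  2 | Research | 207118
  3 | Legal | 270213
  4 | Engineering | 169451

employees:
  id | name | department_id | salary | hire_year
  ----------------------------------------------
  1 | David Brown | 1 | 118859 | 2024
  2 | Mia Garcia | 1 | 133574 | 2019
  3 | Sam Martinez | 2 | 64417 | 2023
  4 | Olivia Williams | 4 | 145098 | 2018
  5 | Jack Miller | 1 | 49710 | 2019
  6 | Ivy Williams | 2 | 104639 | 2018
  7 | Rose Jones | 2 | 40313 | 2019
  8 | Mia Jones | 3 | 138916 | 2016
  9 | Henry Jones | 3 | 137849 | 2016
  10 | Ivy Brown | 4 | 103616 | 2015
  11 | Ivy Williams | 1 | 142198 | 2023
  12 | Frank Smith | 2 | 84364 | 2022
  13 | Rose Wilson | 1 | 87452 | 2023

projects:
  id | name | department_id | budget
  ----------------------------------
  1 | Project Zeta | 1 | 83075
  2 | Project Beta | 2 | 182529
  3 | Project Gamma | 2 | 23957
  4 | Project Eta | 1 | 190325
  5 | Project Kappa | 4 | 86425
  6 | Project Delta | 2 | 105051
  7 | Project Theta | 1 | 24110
SELECT MIN(budget) FROM departments

Execution result:
143488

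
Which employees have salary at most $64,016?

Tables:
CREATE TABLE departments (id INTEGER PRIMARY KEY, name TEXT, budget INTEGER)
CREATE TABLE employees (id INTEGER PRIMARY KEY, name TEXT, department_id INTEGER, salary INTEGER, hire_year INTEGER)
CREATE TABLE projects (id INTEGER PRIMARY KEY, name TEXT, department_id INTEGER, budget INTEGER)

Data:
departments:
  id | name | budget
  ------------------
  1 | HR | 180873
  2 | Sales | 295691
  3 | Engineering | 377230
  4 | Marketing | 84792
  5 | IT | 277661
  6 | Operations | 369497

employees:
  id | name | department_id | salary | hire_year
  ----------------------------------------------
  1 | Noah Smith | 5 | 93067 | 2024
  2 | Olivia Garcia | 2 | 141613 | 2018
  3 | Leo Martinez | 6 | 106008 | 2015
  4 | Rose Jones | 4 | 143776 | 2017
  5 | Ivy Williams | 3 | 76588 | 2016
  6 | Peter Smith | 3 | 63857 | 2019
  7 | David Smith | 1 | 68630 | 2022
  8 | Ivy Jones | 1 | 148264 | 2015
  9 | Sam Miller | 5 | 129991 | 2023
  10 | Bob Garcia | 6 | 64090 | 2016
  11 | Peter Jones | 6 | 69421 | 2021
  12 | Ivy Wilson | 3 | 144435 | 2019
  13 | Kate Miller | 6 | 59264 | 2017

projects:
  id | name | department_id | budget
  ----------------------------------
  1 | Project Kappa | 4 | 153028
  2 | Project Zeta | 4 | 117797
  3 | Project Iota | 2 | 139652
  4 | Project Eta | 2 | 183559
SELECT name, salary FROM employees WHERE salary <= 64016

Execution result:
name | salary
Peter Smith | 63857
Kate Miller | 59264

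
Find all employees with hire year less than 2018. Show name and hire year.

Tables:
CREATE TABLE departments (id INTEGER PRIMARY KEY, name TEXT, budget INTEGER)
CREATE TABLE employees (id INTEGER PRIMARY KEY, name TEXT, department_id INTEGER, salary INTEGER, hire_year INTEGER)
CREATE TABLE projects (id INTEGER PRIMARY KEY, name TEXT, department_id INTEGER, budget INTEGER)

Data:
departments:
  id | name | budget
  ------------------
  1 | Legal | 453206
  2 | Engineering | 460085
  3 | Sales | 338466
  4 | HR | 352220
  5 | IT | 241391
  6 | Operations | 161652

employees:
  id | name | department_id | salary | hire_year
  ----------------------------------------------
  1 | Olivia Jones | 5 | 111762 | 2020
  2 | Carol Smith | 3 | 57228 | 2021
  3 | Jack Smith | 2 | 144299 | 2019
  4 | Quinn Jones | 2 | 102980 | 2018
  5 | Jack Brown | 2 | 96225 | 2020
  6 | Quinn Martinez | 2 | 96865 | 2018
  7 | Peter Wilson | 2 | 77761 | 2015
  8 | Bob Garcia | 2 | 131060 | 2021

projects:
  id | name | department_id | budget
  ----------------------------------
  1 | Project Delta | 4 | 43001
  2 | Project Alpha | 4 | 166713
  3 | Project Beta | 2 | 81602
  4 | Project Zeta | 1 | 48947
SELECT name, hire_year FROM employees WHERE hire_year < 2018

Execution result:
name | hire_year
Peter Wilson | 2015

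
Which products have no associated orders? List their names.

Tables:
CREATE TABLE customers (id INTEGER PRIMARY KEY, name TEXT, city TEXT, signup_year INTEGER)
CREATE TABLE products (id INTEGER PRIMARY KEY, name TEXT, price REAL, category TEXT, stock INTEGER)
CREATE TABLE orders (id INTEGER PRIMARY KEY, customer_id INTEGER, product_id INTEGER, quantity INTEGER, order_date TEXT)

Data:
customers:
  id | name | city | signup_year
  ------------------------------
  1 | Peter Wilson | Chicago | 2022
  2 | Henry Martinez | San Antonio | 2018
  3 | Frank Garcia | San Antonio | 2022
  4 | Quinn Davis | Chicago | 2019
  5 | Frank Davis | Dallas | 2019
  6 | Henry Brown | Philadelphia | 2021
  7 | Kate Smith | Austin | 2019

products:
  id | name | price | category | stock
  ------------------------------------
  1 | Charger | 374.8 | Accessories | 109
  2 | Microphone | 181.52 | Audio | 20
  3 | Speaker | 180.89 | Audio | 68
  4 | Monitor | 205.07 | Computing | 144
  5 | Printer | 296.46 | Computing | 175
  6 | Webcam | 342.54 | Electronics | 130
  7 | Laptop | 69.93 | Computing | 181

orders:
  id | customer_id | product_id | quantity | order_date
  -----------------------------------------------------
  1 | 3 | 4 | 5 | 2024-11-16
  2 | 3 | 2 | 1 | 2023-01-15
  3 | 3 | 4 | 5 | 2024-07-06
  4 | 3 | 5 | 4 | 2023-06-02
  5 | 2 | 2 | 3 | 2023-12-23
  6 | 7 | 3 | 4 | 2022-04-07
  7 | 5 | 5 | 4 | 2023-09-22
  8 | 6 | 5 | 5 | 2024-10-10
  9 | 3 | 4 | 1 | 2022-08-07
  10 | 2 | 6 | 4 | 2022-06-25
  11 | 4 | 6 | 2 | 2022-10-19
SELECT p.name FROM products p LEFT JOIN orders c ON c.product_id = p.id WHERE c.id IS NULL

Execution result:
name
Charger
Laptop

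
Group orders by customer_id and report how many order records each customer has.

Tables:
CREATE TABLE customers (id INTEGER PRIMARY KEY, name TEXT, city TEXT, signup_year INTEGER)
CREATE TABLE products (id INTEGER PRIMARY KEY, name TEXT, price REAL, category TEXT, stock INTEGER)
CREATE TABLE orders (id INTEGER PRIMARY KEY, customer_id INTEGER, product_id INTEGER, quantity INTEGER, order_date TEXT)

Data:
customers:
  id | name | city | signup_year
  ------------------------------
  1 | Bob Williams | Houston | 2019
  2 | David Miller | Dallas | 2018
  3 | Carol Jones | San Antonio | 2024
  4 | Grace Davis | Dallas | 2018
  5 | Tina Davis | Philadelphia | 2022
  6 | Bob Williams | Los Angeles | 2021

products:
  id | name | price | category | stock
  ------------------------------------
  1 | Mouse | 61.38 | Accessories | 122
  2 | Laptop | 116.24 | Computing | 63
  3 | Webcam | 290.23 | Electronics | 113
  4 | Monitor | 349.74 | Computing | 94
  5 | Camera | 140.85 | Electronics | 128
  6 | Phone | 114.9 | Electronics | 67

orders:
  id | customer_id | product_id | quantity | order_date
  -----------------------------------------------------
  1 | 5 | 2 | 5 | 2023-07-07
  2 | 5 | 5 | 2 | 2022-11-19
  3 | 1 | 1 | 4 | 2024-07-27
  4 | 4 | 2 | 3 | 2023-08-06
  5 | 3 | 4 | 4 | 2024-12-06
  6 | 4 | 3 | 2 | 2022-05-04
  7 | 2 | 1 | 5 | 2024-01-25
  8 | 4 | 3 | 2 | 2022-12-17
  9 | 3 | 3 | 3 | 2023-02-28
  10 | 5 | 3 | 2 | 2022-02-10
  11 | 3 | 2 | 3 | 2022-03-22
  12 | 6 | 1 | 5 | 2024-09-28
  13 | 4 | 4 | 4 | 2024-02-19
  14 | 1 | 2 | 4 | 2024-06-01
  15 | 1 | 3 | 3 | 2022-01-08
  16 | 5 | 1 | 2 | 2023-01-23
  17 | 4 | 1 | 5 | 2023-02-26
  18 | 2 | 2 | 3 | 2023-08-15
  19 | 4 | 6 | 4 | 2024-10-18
SELECT customer_id, COUNT(*) AS order_count FROM orders GROUP BY customer_id

Execution result:
customer_id | order_count
1 | 3
2 | 2
3 | 3
4 | 6
5 | 4
6 | 1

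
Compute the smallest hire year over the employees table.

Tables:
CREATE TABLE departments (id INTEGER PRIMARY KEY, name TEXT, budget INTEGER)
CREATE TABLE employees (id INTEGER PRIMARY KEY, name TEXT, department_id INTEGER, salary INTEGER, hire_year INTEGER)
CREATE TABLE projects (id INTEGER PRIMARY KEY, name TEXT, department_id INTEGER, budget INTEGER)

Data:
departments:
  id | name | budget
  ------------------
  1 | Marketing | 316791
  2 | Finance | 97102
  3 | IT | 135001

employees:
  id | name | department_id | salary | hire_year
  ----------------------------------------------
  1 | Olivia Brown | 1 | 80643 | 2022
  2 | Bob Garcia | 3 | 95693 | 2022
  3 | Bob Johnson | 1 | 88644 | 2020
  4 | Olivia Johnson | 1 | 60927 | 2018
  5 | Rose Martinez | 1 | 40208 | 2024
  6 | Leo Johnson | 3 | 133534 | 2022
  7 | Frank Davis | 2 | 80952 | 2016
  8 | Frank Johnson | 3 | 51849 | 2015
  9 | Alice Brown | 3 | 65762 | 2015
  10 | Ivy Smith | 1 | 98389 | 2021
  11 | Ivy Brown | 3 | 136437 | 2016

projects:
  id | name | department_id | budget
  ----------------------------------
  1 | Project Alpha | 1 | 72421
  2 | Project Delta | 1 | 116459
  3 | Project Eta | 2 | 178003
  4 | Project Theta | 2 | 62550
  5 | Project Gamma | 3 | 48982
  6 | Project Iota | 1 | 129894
SELECT MIN(hire_year) FROM employees

Execution result:
2015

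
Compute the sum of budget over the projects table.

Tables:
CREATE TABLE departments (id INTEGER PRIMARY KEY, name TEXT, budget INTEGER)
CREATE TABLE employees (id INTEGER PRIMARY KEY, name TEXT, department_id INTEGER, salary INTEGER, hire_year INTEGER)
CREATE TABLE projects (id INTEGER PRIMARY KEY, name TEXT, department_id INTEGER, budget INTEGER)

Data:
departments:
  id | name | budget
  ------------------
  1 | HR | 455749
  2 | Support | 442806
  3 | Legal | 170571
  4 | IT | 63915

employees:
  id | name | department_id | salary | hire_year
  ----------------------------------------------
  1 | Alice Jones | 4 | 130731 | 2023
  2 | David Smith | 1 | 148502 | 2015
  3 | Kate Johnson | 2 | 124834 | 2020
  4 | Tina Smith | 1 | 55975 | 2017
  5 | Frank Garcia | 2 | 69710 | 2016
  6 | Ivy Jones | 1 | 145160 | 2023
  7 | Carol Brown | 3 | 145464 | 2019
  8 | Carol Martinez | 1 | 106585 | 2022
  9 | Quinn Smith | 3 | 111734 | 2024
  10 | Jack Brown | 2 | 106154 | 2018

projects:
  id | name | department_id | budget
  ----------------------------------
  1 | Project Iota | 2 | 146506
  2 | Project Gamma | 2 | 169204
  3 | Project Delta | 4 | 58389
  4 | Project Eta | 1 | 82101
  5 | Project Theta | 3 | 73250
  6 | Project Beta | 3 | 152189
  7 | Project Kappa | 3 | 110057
SELECT SUM(budget) FROM projects

Execution result:
791696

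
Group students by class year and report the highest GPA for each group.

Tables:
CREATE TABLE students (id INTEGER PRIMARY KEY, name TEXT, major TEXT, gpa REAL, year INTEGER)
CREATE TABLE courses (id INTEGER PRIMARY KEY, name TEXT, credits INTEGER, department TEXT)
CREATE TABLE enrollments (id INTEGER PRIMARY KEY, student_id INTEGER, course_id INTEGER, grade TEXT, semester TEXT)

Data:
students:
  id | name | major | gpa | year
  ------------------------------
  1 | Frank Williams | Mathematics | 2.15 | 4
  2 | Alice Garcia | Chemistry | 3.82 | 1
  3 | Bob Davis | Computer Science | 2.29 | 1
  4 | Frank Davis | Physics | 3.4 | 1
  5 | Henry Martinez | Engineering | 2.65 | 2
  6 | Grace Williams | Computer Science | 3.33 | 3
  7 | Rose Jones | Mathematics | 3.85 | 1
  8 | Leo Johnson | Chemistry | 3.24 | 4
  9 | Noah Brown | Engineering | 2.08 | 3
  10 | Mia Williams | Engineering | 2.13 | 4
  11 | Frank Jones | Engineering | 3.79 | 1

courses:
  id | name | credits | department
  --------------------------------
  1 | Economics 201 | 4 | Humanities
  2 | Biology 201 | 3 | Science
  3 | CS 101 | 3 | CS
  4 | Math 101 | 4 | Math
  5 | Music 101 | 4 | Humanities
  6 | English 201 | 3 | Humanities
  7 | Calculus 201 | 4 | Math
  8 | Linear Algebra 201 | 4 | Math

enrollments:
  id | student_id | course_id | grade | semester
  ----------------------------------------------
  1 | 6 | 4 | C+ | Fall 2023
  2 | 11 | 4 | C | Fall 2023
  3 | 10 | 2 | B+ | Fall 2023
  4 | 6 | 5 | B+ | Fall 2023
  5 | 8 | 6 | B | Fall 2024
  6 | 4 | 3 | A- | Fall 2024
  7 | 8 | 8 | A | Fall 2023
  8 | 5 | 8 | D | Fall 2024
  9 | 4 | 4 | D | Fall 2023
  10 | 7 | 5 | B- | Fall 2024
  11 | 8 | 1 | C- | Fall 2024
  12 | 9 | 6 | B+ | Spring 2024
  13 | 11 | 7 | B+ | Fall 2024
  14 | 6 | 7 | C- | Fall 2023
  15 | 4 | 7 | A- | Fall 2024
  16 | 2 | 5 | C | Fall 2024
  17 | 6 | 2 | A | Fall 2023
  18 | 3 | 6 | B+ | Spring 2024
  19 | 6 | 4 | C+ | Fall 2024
SELECT year, MAX(gpa) AS max_gpa FROM students GROUP BY year

Execution result:
year | max_gpa
1 | 3.85
2 | 2.65
3 | 3.33
4 | 3.24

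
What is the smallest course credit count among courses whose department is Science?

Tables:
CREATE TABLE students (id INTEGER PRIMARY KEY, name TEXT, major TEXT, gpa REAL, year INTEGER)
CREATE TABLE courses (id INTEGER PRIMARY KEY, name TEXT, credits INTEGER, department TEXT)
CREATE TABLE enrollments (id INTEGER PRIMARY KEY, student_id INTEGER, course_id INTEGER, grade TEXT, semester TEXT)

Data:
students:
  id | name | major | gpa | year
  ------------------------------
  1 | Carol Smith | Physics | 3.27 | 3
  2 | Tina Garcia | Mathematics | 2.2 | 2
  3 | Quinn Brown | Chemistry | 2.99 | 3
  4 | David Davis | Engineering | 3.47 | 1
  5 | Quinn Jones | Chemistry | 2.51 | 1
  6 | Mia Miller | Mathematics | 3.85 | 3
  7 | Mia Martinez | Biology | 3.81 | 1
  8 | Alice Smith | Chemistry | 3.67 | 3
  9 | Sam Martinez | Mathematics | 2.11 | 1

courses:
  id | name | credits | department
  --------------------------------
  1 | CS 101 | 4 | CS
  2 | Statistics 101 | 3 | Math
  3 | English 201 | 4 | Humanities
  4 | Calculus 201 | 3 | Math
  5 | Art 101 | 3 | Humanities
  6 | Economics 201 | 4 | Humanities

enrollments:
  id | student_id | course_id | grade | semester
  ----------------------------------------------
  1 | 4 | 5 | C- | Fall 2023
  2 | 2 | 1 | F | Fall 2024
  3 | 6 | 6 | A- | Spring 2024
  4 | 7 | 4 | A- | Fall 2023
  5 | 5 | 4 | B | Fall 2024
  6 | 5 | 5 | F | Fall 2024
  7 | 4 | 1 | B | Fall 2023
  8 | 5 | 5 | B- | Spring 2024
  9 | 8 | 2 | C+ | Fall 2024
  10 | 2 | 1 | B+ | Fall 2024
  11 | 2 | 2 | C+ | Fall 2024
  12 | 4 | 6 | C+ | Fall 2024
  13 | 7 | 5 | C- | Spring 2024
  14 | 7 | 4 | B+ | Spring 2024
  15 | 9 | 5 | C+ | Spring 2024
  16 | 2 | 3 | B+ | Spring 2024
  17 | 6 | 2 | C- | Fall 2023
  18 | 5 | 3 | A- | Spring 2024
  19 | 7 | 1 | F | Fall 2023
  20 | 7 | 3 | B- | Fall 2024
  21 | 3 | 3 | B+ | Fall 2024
SELECT MIN(credits) FROM courses WHERE department = 'Science'

Execution result:
NULL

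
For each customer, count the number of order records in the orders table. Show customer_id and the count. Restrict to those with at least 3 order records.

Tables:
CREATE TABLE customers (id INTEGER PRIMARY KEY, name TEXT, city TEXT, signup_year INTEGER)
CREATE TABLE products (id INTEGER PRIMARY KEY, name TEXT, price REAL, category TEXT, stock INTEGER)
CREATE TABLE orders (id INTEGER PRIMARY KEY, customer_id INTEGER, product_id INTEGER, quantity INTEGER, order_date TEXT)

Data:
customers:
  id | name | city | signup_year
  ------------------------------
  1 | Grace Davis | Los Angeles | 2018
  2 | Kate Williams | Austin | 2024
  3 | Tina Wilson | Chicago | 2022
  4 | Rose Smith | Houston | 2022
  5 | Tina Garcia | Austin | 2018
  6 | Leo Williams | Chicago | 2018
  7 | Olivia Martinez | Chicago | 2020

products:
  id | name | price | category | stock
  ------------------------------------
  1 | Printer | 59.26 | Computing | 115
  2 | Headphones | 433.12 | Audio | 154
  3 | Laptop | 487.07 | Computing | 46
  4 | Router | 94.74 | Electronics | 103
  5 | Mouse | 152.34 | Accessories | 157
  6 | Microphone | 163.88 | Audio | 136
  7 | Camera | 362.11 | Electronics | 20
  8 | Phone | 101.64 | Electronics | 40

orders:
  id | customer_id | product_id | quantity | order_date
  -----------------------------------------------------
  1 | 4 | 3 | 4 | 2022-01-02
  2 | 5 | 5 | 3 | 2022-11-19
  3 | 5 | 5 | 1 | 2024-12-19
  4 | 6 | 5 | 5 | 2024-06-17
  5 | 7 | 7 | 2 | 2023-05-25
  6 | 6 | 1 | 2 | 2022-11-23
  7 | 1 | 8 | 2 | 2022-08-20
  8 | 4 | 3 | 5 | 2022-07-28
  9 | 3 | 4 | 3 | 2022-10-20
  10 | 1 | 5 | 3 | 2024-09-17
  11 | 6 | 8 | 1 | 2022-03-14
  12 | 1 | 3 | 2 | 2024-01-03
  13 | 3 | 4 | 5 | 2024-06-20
SELECT customer_id, COUNT(*) AS order_count FROM orders GROUP BY customer_id HAVING COUNT(*) >= 3

Execution result:
customer_id | order_count
1 | 3
6 | 3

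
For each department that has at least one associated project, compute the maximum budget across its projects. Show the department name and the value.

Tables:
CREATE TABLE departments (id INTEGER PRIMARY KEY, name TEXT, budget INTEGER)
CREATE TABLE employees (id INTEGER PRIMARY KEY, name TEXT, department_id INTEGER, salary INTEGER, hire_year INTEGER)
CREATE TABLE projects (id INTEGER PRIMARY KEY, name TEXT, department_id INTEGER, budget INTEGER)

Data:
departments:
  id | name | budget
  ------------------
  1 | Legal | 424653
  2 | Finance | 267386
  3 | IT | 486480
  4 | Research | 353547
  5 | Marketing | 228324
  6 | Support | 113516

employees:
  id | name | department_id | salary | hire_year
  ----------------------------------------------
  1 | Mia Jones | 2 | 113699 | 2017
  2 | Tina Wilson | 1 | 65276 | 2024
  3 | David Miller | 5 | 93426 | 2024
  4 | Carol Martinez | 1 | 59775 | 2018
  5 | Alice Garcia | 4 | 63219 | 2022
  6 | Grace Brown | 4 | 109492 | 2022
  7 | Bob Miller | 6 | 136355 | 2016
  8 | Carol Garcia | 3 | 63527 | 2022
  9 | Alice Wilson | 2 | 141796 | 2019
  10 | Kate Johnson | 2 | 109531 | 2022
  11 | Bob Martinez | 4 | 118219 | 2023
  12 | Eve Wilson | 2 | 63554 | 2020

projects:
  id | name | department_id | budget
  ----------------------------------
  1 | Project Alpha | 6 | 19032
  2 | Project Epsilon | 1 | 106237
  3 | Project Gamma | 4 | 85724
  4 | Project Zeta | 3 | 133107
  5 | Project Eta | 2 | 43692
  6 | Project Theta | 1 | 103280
SELECT p.name, MAX(c.budget) AS max_budget FROM projects c JOIN departments p ON c.department_id = p.id GROUP BY p.id, p.name

Execution result:
name | max_budget
Legal | 106237
Finance | 43692
IT | 133107
Research | 85724
Support | 19032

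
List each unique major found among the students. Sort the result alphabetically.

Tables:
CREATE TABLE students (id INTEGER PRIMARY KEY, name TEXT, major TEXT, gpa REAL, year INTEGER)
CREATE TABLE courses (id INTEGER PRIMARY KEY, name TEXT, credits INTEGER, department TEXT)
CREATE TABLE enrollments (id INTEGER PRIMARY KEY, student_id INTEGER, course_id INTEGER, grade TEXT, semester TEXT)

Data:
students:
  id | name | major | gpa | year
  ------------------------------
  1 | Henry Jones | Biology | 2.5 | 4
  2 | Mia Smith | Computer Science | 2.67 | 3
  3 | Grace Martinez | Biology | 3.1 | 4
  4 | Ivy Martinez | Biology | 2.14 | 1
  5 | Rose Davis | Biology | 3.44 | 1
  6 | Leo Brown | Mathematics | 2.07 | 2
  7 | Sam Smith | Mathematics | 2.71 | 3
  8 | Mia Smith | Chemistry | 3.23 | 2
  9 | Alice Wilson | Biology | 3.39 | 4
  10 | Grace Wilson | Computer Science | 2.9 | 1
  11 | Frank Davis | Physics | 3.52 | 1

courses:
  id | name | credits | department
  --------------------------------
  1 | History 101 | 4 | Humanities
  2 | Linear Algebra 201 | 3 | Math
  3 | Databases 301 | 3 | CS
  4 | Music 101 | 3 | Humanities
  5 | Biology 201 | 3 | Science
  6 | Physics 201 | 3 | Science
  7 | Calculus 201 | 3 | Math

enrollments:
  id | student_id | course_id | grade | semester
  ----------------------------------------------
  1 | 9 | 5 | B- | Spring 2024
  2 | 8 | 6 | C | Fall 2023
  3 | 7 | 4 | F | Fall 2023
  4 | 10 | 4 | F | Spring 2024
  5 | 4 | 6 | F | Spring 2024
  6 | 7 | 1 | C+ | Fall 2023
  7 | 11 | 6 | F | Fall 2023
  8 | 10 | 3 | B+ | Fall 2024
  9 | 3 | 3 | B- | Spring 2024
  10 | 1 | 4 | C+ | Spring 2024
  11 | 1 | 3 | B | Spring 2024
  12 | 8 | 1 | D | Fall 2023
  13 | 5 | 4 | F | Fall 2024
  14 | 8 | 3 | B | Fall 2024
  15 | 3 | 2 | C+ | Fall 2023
SELECT DISTINCT major FROM students ORDER BY major

Execution result:
major
Biology
Chemistry
Computer Science
Mathematics
Physics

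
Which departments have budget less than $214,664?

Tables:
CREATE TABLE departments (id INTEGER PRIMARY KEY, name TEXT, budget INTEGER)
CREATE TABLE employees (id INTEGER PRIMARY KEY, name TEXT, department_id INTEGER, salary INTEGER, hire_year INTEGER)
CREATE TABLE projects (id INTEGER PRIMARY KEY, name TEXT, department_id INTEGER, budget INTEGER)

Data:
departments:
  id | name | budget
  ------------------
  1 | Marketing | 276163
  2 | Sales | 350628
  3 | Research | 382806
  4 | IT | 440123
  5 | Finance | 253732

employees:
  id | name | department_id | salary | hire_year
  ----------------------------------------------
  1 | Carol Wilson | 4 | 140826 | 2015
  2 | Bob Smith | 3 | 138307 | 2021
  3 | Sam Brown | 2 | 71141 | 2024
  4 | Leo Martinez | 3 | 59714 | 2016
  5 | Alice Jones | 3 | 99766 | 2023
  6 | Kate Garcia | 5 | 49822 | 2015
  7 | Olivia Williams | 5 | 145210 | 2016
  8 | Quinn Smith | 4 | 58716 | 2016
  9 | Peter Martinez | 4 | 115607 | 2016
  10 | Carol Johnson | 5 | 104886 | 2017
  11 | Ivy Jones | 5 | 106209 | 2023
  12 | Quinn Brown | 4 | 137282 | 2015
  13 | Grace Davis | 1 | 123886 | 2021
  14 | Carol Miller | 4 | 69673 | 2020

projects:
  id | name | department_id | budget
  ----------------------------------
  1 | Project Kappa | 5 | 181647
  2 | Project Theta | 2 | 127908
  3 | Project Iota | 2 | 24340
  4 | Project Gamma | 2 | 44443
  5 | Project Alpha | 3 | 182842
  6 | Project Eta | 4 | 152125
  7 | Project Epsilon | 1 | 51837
SELECT name, budget FROM departments WHERE budget < 214664

Execution result:
(no rows)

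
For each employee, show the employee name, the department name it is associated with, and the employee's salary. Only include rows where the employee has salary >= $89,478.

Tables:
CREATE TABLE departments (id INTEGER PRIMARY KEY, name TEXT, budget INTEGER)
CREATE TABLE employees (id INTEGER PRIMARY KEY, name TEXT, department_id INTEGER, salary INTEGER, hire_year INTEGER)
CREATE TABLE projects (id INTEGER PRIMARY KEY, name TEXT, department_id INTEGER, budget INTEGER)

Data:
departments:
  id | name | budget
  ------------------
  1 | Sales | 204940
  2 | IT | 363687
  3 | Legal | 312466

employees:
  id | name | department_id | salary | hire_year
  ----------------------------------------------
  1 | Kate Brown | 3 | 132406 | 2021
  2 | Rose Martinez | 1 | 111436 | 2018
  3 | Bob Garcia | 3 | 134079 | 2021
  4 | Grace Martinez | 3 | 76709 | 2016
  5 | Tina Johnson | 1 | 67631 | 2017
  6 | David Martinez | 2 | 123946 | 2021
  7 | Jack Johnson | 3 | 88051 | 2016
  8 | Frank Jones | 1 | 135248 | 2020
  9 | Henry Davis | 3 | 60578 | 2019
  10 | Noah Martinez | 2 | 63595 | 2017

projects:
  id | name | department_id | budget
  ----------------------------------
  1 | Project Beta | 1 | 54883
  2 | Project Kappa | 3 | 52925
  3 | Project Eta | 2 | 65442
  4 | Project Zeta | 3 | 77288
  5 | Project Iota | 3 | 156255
SELECT c.name, p.name AS department, c.salary FROM employees c JOIN departments p ON c.department_id = p.id WHERE c.salary >= 89478

Execution result:
name | department | salary
Kate Brown | Legal | 132406
Rose Martinez | Sales | 111436
Bob Garcia | Legal | 134079
David Martinez | IT | 123946
Frank Jones | Sales | 135248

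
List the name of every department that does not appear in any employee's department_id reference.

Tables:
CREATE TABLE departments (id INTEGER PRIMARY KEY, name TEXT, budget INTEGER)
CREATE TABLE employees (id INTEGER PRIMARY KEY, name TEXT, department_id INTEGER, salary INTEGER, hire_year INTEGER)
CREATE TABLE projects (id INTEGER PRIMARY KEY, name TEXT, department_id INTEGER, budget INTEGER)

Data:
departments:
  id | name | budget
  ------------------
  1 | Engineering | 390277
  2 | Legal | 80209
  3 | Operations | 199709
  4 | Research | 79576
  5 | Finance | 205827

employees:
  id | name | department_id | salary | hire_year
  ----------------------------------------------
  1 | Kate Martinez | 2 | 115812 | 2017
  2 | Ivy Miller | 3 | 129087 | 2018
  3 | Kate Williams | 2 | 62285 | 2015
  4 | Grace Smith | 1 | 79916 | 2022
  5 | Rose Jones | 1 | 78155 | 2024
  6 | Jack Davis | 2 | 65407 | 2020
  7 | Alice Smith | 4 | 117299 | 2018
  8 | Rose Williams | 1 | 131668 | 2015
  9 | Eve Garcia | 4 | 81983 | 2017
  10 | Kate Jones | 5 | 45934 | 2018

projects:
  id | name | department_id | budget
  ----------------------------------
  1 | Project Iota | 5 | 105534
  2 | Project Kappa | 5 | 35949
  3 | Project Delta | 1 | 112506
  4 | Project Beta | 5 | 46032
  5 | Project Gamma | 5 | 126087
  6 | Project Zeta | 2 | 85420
SELECT p.name FROM departments p LEFT JOIN employees c ON c.department_id = p.id WHERE c.id IS NULL

Execution result:
(no rows)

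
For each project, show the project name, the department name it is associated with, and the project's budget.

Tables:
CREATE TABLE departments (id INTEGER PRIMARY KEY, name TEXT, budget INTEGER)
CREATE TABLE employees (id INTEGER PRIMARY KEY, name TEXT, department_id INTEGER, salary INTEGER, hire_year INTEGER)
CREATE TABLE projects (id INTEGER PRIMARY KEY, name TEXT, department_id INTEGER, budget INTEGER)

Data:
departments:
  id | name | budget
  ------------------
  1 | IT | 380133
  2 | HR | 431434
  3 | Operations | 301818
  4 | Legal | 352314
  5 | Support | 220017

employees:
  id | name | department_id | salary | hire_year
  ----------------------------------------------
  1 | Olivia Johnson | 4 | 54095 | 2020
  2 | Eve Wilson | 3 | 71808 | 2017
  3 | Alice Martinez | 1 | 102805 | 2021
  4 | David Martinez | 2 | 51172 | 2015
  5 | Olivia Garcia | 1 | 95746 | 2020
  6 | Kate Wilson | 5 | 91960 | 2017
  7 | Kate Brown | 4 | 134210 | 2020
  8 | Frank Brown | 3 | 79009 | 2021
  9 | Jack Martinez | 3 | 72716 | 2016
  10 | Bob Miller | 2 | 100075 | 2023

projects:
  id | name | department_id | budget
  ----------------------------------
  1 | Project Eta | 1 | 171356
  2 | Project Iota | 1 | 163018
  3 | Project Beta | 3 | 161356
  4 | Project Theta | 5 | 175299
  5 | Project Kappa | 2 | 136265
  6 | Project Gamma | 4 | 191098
SELECT c.name, p.name AS department, c.budget FROM projects c JOIN departments p ON c.department_id = p.id

Execution result:
name | department | budget
Project Eta | IT | 171356
Project Iota | IT | 163018
Project Beta | Operations | 161356
Project Theta | Support | 175299
Project Kappa | HR | 136265
Project Gamma | Legal | 191098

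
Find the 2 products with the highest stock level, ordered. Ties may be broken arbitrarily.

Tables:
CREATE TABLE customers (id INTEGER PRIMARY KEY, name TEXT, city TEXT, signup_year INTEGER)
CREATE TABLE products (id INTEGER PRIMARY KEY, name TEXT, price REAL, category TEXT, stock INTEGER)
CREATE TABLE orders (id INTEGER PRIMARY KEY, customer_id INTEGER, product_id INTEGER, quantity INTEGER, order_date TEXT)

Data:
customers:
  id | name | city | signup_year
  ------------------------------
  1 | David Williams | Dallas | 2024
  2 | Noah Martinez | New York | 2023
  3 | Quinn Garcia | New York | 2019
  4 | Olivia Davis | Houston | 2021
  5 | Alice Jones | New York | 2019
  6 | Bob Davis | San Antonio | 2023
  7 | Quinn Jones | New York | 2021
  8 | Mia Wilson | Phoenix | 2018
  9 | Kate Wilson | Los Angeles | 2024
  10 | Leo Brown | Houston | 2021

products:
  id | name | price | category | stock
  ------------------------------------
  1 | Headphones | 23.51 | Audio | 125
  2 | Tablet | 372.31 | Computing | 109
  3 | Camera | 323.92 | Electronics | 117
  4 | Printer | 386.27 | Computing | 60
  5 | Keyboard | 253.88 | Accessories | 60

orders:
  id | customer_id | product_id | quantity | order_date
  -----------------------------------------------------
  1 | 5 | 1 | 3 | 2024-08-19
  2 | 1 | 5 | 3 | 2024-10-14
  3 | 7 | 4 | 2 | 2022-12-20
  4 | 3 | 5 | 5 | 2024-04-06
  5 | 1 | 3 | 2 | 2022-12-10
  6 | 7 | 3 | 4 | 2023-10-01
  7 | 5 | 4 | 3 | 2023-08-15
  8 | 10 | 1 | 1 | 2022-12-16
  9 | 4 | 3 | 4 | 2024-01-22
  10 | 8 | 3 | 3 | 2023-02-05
SELECT name, stock FROM products ORDER BY stock DESC LIMIT 2

Execution result:
name | stock
Headphones | 125
Camera | 117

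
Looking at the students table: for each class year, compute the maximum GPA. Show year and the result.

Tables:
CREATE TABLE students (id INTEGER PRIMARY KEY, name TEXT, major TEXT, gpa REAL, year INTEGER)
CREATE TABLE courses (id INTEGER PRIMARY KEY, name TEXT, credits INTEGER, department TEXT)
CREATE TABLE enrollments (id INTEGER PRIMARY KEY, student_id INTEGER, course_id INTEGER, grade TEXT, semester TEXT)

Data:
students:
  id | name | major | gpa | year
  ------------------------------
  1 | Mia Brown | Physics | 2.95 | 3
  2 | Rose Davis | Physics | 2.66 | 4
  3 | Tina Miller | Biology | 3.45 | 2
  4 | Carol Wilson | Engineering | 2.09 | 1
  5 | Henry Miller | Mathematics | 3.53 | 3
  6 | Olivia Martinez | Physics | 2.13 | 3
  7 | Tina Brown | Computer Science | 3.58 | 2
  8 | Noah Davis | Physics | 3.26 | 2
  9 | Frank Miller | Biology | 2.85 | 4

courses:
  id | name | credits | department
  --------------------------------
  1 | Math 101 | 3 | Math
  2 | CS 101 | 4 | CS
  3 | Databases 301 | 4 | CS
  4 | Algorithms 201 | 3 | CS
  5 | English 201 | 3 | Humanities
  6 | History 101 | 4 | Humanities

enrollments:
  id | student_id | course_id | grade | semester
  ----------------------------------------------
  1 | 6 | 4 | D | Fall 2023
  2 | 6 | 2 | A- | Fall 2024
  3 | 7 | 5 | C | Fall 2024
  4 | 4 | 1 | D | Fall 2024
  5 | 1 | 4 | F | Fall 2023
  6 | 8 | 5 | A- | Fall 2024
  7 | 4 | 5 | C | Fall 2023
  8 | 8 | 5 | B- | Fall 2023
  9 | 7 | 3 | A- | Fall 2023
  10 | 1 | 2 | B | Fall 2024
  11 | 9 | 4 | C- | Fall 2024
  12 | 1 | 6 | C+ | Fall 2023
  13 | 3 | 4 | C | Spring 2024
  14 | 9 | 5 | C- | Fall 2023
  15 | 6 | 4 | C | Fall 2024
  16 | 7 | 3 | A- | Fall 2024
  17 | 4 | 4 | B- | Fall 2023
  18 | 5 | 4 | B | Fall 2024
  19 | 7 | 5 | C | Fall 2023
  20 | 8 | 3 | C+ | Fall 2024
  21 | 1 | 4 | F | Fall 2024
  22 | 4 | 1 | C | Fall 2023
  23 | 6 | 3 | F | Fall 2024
SELECT year, MAX(gpa) AS max_gpa FROM students GROUP BY year

Execution result:
year | max_gpa
1 | 2.09
2 | 3.58
3 | 3.53
4 | 2.85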